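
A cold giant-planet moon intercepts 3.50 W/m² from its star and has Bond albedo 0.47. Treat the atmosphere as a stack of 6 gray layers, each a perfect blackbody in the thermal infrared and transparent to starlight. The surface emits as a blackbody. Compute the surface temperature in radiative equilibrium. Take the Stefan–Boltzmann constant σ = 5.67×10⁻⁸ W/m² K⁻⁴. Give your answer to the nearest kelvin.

87 K

The effective emission temperature is T_e = [S(1−α)/(4σ)]^¼ = 53.48 K.
Layer-by-layer balance gives σT_s⁴ = (N+1)σT_e⁴, so T_s = 7^¼·53.48 = 86.99 K.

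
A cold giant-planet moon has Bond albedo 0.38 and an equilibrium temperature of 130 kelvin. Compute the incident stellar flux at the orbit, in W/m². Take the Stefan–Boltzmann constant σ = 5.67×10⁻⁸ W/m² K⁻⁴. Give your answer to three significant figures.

104 W/m²

Invert the energy balance for S: S = 4σT⁴/(1−α).
The emitted flux is σT⁴ = 16.19 W/m².
So S = 4×16.19/(1−0.38) = 104.5 W/m².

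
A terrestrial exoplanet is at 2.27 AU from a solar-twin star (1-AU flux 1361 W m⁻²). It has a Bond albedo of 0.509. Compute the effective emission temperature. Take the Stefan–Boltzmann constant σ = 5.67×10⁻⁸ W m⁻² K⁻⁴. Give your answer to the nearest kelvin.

Flux at the orbit: S = 1361/(2.27)² = 264.1 W m⁻².
The planet absorbs (1−α)S over its disc πR² and re-emits over 4πR², so the mean absorbed flux is (1−0.509)·264.1/4 = 32.42 W m⁻².
Balancing against σT⁴: T = (32.42/5.67×10⁻⁸)^(1/4) = 154.6 K.

155 kelvin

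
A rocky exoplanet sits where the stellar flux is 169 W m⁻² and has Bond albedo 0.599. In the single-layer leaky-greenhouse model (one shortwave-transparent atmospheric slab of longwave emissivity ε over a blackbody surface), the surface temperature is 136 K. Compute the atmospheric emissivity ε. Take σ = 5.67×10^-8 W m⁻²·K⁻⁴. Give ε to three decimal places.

Effective temperature: T_e = [S(1−α)/(4σ)]^(1/4) = 131.5 K.
T_s⁴ = T_e⁴·2/(2−ε) → ε = 2 − 2(T_e/T_s)⁴ = 2 − 2·(131.5/136)⁴ = 0.2531.

0.253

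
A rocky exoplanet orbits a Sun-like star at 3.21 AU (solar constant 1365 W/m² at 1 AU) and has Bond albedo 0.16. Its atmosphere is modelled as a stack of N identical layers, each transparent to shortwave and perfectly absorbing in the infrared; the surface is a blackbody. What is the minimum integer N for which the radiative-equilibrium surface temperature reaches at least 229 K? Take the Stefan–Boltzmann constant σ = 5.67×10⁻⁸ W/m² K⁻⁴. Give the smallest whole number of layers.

By the inverse-square law, S = 1365/3.21² = 132.5 W/m².
OLR = S(1−α)/4 = 27.82 W/m²; the top layer radiates at T_e = 148.8 K.
Since T_s⁴ = (N+1)T_e⁴, we need N ≥ (T_s/T_e)⁴ − 1 = 4.605.
The minimum whole number is N = 5.

5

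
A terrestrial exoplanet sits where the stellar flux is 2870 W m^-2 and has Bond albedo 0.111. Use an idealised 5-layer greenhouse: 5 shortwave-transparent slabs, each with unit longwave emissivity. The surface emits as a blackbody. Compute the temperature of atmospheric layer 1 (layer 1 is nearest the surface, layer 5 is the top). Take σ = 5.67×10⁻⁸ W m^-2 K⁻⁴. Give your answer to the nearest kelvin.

The effective emission temperature is T_e = [S(1−α)/(4σ)]^¼ = 325.7 K.
In the N-layer model, layer k (counted from the surface) has T_k = (N+1−k)^(1/4)·T_e.
With k = 1: T_1 = (5+1−1)^¼·325.7 K = 487.0 K.

487 kelvin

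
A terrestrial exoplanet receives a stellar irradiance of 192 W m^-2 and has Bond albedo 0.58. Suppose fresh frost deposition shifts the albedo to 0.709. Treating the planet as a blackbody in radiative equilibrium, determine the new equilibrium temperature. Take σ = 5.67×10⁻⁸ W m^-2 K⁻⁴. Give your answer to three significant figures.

125 kelvin

With the new albedo, S(1−α₂)/4 = 13.97 W m^-2, so T₂ = 125.3 K.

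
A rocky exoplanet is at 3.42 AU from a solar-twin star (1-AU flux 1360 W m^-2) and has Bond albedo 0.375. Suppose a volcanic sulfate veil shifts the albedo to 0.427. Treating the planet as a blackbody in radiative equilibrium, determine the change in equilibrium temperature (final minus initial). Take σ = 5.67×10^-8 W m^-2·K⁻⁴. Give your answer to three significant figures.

By the inverse-square law, S = 1360/3.42² = 116.3 W m^-2.
Before: T₁ = [116.3·0.625/(4σ)]^(1/4) = 133.8 K.
With α = 0.427, T₂ = 130.9 K.
ΔT = T₂ − T₁ = -2.874 K.

-2.87 K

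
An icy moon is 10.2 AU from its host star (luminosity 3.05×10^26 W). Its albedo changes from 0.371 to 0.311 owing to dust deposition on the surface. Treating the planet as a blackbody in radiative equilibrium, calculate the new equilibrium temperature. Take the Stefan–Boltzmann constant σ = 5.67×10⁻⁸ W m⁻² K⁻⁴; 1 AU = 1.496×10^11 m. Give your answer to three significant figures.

75.0 K

d = 10.2 × 1.496×10^11 m = 1.526×10^12 m.
Spreading L over a sphere of radius d: S = 3.05×10^26/(4π·1.53×10^12²) = 10.42 W m⁻².
With the new albedo, S(1−α₂)/4 = 1.796 W m⁻², so T₂ = 75.02 K.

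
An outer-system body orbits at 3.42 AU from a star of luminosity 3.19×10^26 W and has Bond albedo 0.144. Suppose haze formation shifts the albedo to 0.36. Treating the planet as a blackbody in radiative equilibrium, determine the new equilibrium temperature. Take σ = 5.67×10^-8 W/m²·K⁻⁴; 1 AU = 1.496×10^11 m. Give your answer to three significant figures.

d = 3.42 × 1.496×10^11 m = 5.116×10^11 m.
S = L/(4πd²) = 96.98 W/m².
New equilibrium: T₂ = [(1−0.36)·96.98/(4σ)]^(1/4) = 128.6 K.

129 K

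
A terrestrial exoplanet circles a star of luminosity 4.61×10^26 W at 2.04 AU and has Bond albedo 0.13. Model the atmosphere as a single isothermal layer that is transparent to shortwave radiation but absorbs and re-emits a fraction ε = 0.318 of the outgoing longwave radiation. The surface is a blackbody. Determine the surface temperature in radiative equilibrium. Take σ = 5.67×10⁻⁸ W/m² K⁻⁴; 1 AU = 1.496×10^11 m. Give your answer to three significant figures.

Orbital distance: d = 2.04 AU = 3.052×10^11 m.
Flux at the orbit: S = L/(4πd²) = 4.61×10^26/(4π·(3.05×10^11)²) = 393.9 W/m².
Effective emission temperature (TOA balance): σT_e⁴ = S(1−α)/4 = 85.67 W/m² → T_e = 197.2 K.
Surface balance with a leaky layer gives σT_s⁴ = σT_e⁴·2/(2−ε), so T_s = T_e·[2/(2−0.318)]^(1/4) = 205.9 K.

206 K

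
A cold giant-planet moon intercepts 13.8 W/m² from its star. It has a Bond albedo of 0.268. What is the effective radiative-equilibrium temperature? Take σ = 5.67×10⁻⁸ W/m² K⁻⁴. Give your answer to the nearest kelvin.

82 K

The planet absorbs (1−α)S over its disc πR² and re-emits over 4πR², so the mean absorbed flux is (1−0.268)·13.80/4 = 2.525 W/m².
Balancing against σT⁴: T = (2.525/5.67×10⁻⁸)^(1/4) = 81.69 K.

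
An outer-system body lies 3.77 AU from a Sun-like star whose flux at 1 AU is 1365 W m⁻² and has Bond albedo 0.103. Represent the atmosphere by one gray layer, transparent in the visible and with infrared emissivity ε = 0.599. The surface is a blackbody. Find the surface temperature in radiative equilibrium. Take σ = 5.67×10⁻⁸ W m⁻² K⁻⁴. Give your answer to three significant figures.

153 kelvin

By the inverse-square law, S = 1365/3.77² = 96.04 W m⁻².
Effective emission temperature (TOA balance): σT_e⁴ = S(1−α)/4 = 21.54 W m⁻² → T_e = 139.6 K.
Surface balance with a leaky layer gives σT_s⁴ = σT_e⁴·2/(2−ε), so T_s = T_e·[2/(2−0.599)]^(1/4) = 152.6 K.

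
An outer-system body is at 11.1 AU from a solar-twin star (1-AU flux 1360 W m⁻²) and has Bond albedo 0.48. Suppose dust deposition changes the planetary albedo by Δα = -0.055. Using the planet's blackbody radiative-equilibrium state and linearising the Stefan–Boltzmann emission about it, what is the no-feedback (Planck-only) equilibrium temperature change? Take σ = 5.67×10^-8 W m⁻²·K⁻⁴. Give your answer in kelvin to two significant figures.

1.9 K

By the inverse-square law, S = 1360/11.1² = 11.04 W m⁻².
Unperturbed T_e = [11.04·(1−0.48)/(4σ)]^¼ = 70.93 K.
ΔF = −(S/4)Δα = −(11.04/4)×(-0.055) = 0.1518 W m⁻².
Planck response: λ_P = 4σT_e³ = 4·5.67×10⁻⁸·(70.93)³ = 0.08093 W m⁻²/K.
So ΔT₀ = 0.1518/0.08093 = 1.88 K.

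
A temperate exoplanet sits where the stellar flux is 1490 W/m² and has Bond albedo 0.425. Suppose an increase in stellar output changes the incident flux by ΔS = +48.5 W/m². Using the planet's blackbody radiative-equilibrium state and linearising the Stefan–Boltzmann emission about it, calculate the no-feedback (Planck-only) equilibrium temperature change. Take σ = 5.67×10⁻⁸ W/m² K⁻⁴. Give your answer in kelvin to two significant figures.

2.0 K

Unperturbed T_e = [1490·(1−0.425)/(4σ)]^¼ = 247.9 K.
Only a fraction (1−α) is absorbed and it's spread over 4πR², so ΔF = (1−α)ΔS/4 = 6.972 W/m².
Linearising σT⁴ gives d(σT⁴)/dT = 4σT_e³ = 3.456 W/m² per K.
So ΔT₀ = 6.972/3.456 = 2.02 K.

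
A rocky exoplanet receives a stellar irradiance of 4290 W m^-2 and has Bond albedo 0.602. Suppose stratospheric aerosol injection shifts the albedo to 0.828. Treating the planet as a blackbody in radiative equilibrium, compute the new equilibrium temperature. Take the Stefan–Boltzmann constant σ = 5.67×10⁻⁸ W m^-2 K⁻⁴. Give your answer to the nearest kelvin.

With the new albedo, S(1−α₂)/4 = 184.5 W m^-2, so T₂ = 238.8 K.

239 K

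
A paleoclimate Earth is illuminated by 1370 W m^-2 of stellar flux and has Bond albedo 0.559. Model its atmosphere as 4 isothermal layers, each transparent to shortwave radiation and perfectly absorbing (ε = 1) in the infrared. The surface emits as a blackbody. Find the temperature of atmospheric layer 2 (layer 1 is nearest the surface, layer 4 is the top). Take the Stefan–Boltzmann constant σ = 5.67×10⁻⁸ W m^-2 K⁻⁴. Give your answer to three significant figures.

Top-of-atmosphere balance: σT_e⁴ = S(1−α)/4 = 151.0 W m^-2 → T_e = 227.2 K.
Each opaque layer satisfies 2T_j⁴ = T_{j−1}⁴ + T_{j+1}⁴, giving T_k⁴ = (N+1−k)T_e⁴.
With k = 2: T_2 = (4+1−2)^¼·227.2 K = 299.0 K.

299 kelvin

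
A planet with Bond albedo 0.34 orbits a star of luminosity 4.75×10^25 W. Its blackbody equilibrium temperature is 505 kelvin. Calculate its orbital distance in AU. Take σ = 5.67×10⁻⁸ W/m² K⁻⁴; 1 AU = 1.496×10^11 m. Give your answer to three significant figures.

Energy balance gives S = 4σT⁴/(1−α) = 22350 W/m².
From L = 4πd²S, d = √(4.75×10^25/(4π·22350)) = 1.300×10^10 m = 0.08693 AU.

0.0869 AU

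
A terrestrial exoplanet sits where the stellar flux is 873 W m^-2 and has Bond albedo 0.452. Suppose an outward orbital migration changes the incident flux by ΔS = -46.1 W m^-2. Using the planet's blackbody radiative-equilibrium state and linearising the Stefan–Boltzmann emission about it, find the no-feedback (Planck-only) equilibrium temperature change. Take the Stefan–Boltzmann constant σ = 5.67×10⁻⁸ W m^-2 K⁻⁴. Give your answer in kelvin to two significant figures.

Reference equilibrium: T_e = [S(1−α)/(4σ)]^(1/4) = 214.3 K.
ΔF = Δ[S(1−α)]/4 = (1−0.452)·-46.1/4 = -6.316 W m^-2.
The Planck feedback parameter is 4σT_e³ = 2.232 W m^-2/K.
Hence the no-feedback warming is ΔF/(4σT_e³) = -2.83 K.

-2.8 kelvin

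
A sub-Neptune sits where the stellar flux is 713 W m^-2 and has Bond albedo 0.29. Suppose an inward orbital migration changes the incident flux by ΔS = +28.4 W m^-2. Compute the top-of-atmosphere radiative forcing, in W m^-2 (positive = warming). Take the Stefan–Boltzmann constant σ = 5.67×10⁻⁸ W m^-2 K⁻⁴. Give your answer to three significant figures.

5.04 W m^-2

Only a fraction (1−α) is absorbed and it's spread over 4πR², so ΔF = (1−α)ΔS/4 = 5.041 W m^-2.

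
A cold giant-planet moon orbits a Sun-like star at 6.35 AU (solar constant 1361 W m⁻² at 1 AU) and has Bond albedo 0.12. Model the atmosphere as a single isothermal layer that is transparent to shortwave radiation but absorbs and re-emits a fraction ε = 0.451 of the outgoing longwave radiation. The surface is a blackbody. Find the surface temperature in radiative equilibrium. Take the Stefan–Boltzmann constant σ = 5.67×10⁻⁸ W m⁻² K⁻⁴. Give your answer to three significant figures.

114 K

By the inverse-square law, S = 1361/6.35² = 33.75 W m⁻².
Effective emission temperature (TOA balance): σT_e⁴ = S(1−α)/4 = 7.426 W m⁻² → T_e = 107.0 K.
The surface balance (absorbed SW + ε·downward IR = σT_s⁴) with T_a⁴ = T_s⁴/2 reduces to T_s = T_e·[2/(2−ε)]^¼ = 114.0 K.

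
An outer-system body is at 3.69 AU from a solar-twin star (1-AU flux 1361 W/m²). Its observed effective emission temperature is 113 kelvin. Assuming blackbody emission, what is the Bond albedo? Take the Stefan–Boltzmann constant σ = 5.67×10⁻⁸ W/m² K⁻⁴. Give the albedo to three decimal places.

Irradiance scales as 1/d², so S = 1361 W/m² × (1/3.69)² = 99.96 W/m².
From σT⁴ = S(1−α)/4 we invert for α: 1−α = 4σT⁴/S.
4σT⁴ = 4·5.67×10⁻⁸·(113)⁴ = 36.98 W/m².
1−α = 36.98/99.96 = 0.3700, so α = 0.6300.

0.630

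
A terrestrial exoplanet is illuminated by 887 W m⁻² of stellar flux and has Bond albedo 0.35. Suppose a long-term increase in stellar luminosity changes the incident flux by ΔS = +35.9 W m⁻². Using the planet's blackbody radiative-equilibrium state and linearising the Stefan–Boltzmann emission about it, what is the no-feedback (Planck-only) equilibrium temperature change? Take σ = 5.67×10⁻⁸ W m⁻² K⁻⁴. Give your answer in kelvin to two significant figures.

2.3 kelvin

Unperturbed T_e = [887.0·(1−0.35)/(4σ)]^¼ = 224.5 K.
ΔF = Δ[S(1−α)]/4 = (1−0.35)·+35.9/4 = 5.834 W m⁻².
The Planck feedback parameter is 4σT_e³ = 2.568 W m⁻²/K.
Hence the no-feedback warming is ΔF/(4σT_e³) = 2.27 K.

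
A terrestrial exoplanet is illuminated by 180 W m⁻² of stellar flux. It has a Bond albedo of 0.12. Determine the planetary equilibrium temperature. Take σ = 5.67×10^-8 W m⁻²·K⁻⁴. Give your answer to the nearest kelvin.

163 K

Averaging over the sphere, the absorbed flux is S(1−α)/4 = 39.60 W m⁻².
Balancing against σT⁴: T = (39.60/5.67×10⁻⁸)^(1/4) = 162.6 K.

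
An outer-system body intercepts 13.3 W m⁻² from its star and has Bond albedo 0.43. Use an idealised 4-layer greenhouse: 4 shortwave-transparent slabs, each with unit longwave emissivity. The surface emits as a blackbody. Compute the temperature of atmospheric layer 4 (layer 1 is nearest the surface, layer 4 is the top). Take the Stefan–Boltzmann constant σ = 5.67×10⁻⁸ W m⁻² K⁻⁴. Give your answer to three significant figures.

76.0 K

OLR = S(1−α)/4 = 1.895 W m⁻²; the top layer radiates at T_e = 76.04 K.
The net upward flux σT_e⁴ is constant between every pair of levels, so T_k⁴ = (N+1−k)T_e⁴.
With k = 4: T_4 = (4+1−4)^¼·76.04 K = 76.04 K.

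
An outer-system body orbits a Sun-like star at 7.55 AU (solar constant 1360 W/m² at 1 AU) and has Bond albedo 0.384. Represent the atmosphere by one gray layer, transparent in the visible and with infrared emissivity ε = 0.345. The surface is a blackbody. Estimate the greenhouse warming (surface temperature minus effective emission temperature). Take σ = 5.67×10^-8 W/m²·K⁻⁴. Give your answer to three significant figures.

By the inverse-square law, S = 1360/7.55² = 23.86 W/m².
The planet radiates to space at T_e = [S(1−α)/(4σ)]^(1/4) = 89.72 K.
The surface balance (absorbed SW + ε·downward IR = σT_s⁴) with T_a⁴ = T_s⁴/2 reduces to T_s = T_e·[2/(2−ε)]^¼ = 94.07 K.
T_s − T_e = 94.07 − 89.72 = 4.349 K.

4.35 K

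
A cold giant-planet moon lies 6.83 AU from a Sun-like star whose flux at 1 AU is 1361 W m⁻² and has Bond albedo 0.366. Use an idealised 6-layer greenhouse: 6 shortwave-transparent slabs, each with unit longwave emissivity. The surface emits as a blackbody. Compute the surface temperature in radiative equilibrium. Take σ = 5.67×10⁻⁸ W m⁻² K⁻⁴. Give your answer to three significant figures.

Irradiance scales as 1/d², so S = 1361 W m⁻² × (1/6.83)² = 29.18 W m⁻².
The effective emission temperature is T_e = [S(1−α)/(4σ)]^¼ = 95.03 K.
Layer-by-layer balance gives σT_s⁴ = (N+1)σT_e⁴, so T_s = 7^¼·95.03 = 154.6 K.

155 kelvin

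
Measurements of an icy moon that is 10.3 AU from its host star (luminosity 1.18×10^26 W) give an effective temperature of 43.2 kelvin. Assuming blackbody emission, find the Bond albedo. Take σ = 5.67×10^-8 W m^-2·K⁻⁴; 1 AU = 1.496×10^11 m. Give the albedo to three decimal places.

0.800

Orbital distance: d = 10.3 AU = 1.541×10^12 m.
S = L/(4πd²) = 3.955 W m^-2.
Energy balance: S(1−α)/4 = σT⁴, so 1−α = 4σT⁴/S.
σT⁴ = 0.1975 W m^-2, so 4σT⁴ = 0.7899 W m^-2.
1−α = 0.7899/3.955 = 0.1997, so α = 0.8003.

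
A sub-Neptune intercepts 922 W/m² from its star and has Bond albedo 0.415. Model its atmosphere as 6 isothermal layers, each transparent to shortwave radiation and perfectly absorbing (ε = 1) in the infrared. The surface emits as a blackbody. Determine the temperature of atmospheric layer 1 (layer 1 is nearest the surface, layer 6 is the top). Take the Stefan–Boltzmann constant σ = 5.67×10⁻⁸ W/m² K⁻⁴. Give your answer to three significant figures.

The effective emission temperature is T_e = [S(1−α)/(4σ)]^¼ = 220.8 K.
In the N-layer model, layer k (counted from the surface) has T_k = (N+1−k)^(1/4)·T_e.
T_1 = (6)^(1/4)·220.8 = 345.6 K.

346 K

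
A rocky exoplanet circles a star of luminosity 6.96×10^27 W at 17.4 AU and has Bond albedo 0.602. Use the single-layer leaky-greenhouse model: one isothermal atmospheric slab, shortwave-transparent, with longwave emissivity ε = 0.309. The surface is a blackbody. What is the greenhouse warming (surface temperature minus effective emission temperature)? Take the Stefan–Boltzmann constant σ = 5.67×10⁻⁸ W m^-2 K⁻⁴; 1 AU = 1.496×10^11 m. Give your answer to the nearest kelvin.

5 K

Orbital distance: d = 17.4 AU = 2.603×10^12 m.
Spreading L over a sphere of radius d: S = 6.96×10^27/(4π·2.60×10^12²) = 81.74 W m^-2.
The planet radiates to space at T_e = [S(1−α)/(4σ)]^(1/4) = 109.4 K.
The surface balance (absorbed SW + ε·downward IR = σT_s⁴) with T_a⁴ = T_s⁴/2 reduces to T_s = T_e·[2/(2−ε)]^¼ = 114.1 K.
Greenhouse warming: T_s − T_e = 4.689 K.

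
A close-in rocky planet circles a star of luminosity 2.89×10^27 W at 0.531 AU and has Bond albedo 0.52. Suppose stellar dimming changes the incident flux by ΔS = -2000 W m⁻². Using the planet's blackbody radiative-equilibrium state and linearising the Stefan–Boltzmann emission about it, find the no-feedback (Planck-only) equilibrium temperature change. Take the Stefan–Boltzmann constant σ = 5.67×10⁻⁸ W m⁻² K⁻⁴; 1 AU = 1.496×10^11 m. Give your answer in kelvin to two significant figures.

Orbital distance: d = 0.531 AU = 7.944×10^10 m.
Spreading L over a sphere of radius d: S = 2.89×10^27/(4π·7.94×10^10²) = 36440 W m⁻².
Unperturbed T_e = [36440·(1−0.52)/(4σ)]^¼ = 527.0 K.
TOA radiative forcing: ΔF = (1−α)ΔS/4 = 0.48·(-2000)/4 = -240.0 W m⁻².
Linearising σT⁴ gives d(σT⁴)/dT = 4σT_e³ = 33.19 W m⁻² per K.
Hence the no-feedback warming is ΔF/(4σT_e³) = -7.23 K.

-7.2 K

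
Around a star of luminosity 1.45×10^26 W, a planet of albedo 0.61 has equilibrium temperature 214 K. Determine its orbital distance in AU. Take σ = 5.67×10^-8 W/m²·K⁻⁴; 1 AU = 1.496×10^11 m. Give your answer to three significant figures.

0.650 AU

Energy balance gives S = 4σT⁴/(1−α) = 1220 W/m².
From L = 4πd²S, d = √(1.45×10^26/(4π·1220)) = 9.727×10^10 m = 0.6502 AU.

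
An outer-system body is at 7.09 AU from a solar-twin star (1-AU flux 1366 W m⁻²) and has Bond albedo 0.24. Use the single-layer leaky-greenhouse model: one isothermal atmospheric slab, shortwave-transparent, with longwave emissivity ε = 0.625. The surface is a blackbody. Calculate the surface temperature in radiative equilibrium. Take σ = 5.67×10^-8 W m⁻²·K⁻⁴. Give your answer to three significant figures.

Irradiance scales as 1/d², so S = 1366 W m⁻² × (1/7.09)² = 27.17 W m⁻².
The planet radiates to space at T_e = [S(1−α)/(4σ)]^(1/4) = 97.69 K.
For a single slab of emissivity ε, T_s⁴ = 2T_e⁴/(2−ε); thus T_s = 97.69·(1.455)^(1/4) = 107.3 K.

107 K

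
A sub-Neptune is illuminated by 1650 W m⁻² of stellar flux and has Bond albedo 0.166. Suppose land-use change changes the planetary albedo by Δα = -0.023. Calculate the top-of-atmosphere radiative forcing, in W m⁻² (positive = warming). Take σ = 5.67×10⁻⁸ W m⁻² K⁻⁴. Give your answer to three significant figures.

9.49 W m⁻²

TOA radiative forcing: ΔF = −S·Δα/4 = −1650·(-0.023)/4 = 9.488 W m⁻².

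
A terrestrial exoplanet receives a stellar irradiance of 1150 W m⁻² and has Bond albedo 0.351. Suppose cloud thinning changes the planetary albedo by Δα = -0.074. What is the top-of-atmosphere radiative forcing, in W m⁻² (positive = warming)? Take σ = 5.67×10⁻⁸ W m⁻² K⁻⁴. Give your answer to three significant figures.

21.3 W m⁻²

The change in absorbed flux is Δ[S(1−α)/4] = −SΔα/4 = 21.27 W m⁻².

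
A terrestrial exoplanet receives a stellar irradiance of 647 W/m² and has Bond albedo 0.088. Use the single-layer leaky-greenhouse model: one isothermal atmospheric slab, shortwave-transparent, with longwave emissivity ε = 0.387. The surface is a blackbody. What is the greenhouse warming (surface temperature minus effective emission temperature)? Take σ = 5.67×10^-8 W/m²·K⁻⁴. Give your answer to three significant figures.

12.5 K

Effective emission temperature (TOA balance): σT_e⁴ = S(1−α)/4 = 147.5 W/m² → T_e = 225.8 K.
For a single slab of emissivity ε, T_s⁴ = 2T_e⁴/(2−ε); thus T_s = 225.8·(1.24)^(1/4) = 238.3 K.
T_s − T_e = 238.3 − 225.8 = 12.47 K.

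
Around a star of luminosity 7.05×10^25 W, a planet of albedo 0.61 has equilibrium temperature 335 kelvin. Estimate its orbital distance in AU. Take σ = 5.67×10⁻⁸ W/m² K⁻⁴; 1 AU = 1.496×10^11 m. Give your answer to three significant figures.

0.185 AU

The flux needed for this T is 4σT⁴/(1−0.61) = 7324 W/m².
Then d = [L/(4πS)]^(1/2) = 2.768×10^10 m, i.e. 0.1850 AU.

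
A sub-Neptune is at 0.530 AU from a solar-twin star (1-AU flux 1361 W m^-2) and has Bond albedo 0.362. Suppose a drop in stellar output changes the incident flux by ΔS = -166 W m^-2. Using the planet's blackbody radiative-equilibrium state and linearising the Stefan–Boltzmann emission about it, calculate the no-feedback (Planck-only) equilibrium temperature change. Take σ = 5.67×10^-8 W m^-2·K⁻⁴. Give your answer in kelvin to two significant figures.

-2.9 K

Irradiance scales as 1/d², so S = 1361 W m^-2 × (1/0.530)² = 4845 W m^-2.
Unperturbed T_e = [4845·(1−0.362)/(4σ)]^¼ = 341.7 K.
ΔF = Δ[S(1−α)]/4 = (1−0.362)·-166/4 = -26.48 W m^-2.
The Planck feedback parameter is 4σT_e³ = 9.047 W m^-2/K.
ΔT₀ = ΔF/λ_P = -26.48/9.047 = -2.93 K.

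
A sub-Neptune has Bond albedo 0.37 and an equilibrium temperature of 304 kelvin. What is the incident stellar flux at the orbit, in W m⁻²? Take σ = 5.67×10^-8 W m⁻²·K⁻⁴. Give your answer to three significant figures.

3070 W m⁻²

Invert the energy balance for S: S = 4σT⁴/(1−α).
σT⁴ = 5.67×10⁻⁸·(304)⁴ = 484.3 W m⁻².
So S = 4×484.3/(1−0.37) = 3075 W m⁻².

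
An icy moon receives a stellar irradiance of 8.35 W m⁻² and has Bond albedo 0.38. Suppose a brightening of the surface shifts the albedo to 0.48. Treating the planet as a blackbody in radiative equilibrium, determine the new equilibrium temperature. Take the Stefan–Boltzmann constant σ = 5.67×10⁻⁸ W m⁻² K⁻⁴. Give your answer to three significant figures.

66.1 kelvin

With the new albedo, S(1−α₂)/4 = 1.085 W m⁻², so T₂ = 66.15 K.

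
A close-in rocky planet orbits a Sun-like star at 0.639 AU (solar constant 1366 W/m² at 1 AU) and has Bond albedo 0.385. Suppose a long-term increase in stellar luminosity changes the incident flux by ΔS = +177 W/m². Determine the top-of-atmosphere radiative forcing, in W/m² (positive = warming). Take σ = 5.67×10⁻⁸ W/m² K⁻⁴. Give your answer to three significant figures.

Irradiance scales as 1/d², so S = 1366 W/m² × (1/0.639)² = 3345 W/m².
ΔF = Δ[S(1−α)]/4 = (1−0.385)·+177/4 = 27.21 W/m².

27.2 W/m²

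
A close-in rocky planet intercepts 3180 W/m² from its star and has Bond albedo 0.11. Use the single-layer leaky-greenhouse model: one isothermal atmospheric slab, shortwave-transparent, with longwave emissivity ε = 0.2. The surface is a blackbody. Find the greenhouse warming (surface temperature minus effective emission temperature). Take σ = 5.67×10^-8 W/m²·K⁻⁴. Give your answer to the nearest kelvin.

Effective emission temperature (TOA balance): σT_e⁴ = S(1−α)/4 = 707.5 W/m² → T_e = 334.2 K.
For a single slab of emissivity ε, T_s⁴ = 2T_e⁴/(2−ε); thus T_s = 334.2·(1.111)^(1/4) = 343.1 K.
T_s − T_e = 343.1 − 334.2 = 8.921 K.

9 K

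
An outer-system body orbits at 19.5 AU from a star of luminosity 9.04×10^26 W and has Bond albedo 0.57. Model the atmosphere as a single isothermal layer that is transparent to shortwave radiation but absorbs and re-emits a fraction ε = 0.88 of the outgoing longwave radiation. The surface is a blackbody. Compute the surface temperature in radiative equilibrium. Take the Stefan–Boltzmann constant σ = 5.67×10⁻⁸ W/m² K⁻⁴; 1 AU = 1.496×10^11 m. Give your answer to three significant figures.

73.1 kelvin

Orbital distance: d = 19.5 AU = 2.917×10^12 m.
S = L/(4πd²) = 8.453 W/m².
Effective emission temperature (TOA balance): σT_e⁴ = S(1−α)/4 = 0.9087 W/m² → T_e = 63.27 K.
For a single slab of emissivity ε, T_s⁴ = 2T_e⁴/(2−ε); thus T_s = 63.27·(1.786)^(1/4) = 73.14 K.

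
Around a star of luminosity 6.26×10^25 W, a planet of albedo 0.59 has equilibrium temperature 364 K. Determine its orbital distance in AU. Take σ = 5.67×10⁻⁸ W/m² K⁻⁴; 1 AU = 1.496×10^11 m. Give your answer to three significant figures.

The flux needed for this T is 4σT⁴/(1−0.59) = 9711 W/m².
S = L/(4πd²) → d = √(L/4πS) = √(6.26×10^25/(4π·9711)) = 2.265×10^10 m = 0.1514 AU.

0.151 AU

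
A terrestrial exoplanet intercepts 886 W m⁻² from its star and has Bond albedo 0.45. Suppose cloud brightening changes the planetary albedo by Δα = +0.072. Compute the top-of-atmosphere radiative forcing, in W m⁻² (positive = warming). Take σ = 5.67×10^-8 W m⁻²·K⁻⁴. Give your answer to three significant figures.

TOA radiative forcing: ΔF = −S·Δα/4 = −886.0·(+0.072)/4 = -15.95 W m⁻².

-15.9 W m⁻²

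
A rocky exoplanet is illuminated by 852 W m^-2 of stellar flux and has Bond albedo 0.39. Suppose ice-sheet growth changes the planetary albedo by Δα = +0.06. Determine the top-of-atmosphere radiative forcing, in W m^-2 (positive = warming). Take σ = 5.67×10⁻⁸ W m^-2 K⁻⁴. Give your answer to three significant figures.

-12.8 W m^-2

The change in absorbed flux is Δ[S(1−α)/4] = −SΔα/4 = -12.78 W m^-2.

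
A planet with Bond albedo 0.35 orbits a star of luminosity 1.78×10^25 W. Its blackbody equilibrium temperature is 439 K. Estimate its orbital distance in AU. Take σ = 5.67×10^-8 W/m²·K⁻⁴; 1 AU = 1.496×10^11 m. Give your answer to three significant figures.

0.0699 AU

The flux needed for this T is 4σT⁴/(1−0.35) = 12960 W/m².
From L = 4πd²S, d = √(1.78×10^25/(4π·12960)) = 1.045×10^10 m = 0.06988 AU.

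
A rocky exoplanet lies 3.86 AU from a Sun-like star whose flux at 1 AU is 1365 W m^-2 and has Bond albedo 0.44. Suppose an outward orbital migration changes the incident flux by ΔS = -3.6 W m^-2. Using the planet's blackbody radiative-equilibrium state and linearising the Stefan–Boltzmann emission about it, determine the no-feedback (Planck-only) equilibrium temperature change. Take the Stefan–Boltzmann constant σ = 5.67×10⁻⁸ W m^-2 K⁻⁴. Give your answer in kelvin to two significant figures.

-1.2 kelvin

Flux at the orbit: S = 1365/(3.86)² = 91.61 W m^-2.
Unperturbed T_e = [91.61·(1−0.44)/(4σ)]^¼ = 122.6 K.
ΔF = Δ[S(1−α)]/4 = (1−0.44)·-3.6/4 = -0.5040 W m^-2.
Planck response: λ_P = 4σT_e³ = 4·5.67×10⁻⁸·(122.6)³ = 0.4183 W m^-2/K.
So ΔT₀ = -0.5040/0.4183 = -1.20 K.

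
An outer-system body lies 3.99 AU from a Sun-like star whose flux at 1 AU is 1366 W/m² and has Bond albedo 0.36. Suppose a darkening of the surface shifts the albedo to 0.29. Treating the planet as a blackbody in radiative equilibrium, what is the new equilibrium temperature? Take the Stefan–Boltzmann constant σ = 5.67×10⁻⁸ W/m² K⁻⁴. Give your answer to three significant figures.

By the inverse-square law, S = 1366/3.99² = 85.80 W/m².
T₂ = [S(1−α₂)/(4σ)]^(1/4) = [85.80·0.71/(4σ)]^(1/4) = 128.0 K.

128 K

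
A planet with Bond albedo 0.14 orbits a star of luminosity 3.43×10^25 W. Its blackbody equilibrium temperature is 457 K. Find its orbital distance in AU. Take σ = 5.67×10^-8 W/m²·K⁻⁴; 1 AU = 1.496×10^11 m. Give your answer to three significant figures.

0.103 AU

The flux needed for this T is 4σT⁴/(1−0.14) = 11500 W/m².
S = L/(4πd²) → d = √(L/4πS) = √(3.43×10^25/(4π·11500)) = 1.540×10^10 m = 0.1030 AU.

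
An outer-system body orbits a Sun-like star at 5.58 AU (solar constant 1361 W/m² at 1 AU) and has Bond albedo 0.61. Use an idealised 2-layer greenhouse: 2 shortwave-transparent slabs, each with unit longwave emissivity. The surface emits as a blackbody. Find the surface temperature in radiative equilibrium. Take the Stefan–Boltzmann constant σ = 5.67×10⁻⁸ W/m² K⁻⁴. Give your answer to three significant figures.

123 kelvin

By the inverse-square law, S = 1361/5.58² = 43.71 W/m².
OLR = S(1−α)/4 = 4.262 W/m²; the top layer radiates at T_e = 93.11 K.
Layer-by-layer balance gives σT_s⁴ = (N+1)σT_e⁴, so T_s = 3^¼·93.11 = 122.5 K.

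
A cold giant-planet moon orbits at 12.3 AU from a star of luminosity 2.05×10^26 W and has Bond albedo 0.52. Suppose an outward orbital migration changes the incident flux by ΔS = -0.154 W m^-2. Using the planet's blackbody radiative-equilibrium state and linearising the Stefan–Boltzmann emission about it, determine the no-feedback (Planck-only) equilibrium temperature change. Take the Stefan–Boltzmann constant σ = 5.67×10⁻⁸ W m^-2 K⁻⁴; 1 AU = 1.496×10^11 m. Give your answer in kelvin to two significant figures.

Orbital distance: d = 12.3 AU = 1.840×10^12 m.
S = L/(4πd²) = 4.818 W m^-2.
Unperturbed T_e = [4.818·(1−0.52)/(4σ)]^¼ = 56.51 K.
ΔF = Δ[S(1−α)]/4 = (1−0.52)·-0.154/4 = -0.01848 W m^-2.
The Planck feedback parameter is 4σT_e³ = 0.04093 W m^-2/K.
Hence the no-feedback warming is ΔF/(4σT_e³) = -0.452 K.

-0.45 K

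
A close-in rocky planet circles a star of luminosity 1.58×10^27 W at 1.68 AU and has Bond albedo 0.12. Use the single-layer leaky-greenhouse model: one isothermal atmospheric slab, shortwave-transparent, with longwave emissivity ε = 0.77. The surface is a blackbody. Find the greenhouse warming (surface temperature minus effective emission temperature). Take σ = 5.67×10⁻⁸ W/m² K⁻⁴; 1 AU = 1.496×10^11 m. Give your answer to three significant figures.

Orbital distance: d = 1.68 AU = 2.513×10^11 m.
S = L/(4πd²) = 1991 W/m².
At the top of the atmosphere, σT_e⁴ = S(1−α)/4 = 437.9 W/m², giving T_e = 296.4 K.
For a single slab of emissivity ε, T_s⁴ = 2T_e⁴/(2−ε); thus T_s = 296.4·(1.626)^(1/4) = 334.8 K.
T_s − T_e = 334.8 − 296.4 = 38.31 K.

38.3 kelvin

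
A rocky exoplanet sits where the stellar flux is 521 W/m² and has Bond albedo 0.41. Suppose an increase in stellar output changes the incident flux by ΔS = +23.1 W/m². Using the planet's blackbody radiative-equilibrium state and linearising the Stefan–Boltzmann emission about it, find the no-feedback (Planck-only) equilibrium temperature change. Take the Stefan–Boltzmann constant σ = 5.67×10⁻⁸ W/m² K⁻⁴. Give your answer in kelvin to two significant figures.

The baseline emission temperature is T_e = 191.9 K.
ΔF = Δ[S(1−α)]/4 = (1−0.41)·+23.1/4 = 3.407 W/m².
The Planck feedback parameter is 4σT_e³ = 1.602 W/m²/K.
So ΔT₀ = 3.407/1.602 = 2.13 K.

2.1 K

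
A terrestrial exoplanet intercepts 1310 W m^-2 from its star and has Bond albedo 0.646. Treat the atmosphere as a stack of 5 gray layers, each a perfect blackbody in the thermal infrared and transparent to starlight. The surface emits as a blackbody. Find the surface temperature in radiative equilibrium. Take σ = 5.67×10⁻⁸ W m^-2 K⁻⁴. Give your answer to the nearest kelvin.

333 K

The effective emission temperature is T_e = [S(1−α)/(4σ)]^¼ = 212.6 K.
Layer-by-layer balance gives σT_s⁴ = (N+1)σT_e⁴, so T_s = 6^¼·212.6 = 332.8 K.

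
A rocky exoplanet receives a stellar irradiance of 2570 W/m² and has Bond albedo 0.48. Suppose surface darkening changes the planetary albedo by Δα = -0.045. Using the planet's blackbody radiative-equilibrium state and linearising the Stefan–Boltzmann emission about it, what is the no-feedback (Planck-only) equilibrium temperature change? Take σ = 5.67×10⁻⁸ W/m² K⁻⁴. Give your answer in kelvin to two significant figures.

6.0 K

Unperturbed T_e = [2570·(1−0.48)/(4σ)]^¼ = 277.1 K.
TOA radiative forcing: ΔF = −S·Δα/4 = −2570·(-0.045)/4 = 28.91 W/m².
The Planck feedback parameter is 4σT_e³ = 4.824 W/m²/K.
ΔT₀ = ΔF/λ_P = 28.91/4.824 = 5.99 K.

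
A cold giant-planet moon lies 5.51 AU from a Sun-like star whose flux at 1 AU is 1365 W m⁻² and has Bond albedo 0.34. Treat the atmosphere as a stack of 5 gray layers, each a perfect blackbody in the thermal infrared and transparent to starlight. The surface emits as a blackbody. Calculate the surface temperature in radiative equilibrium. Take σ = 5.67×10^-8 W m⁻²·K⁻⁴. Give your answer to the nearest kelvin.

Flux at the orbit: S = 1365/(5.51)² = 44.96 W m⁻².
The effective emission temperature is T_e = [S(1−α)/(4σ)]^¼ = 107.0 K.
With N = 5 opaque layers, T_s = (N+1)^(1/4)·T_e = 6^(1/4)·107.0 = 167.4 K.

167 K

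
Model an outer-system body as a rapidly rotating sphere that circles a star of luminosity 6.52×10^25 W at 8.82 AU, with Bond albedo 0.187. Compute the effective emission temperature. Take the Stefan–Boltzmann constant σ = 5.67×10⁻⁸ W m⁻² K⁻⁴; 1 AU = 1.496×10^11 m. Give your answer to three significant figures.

57.2 K

d = 8.82 × 1.496×10^11 m = 1.319×10^12 m.
Flux at the orbit: S = L/(4πd²) = 6.52×10^25/(4π·(1.32×10^12)²) = 2.980 W m⁻².
Absorbed flux (global mean): S(1−α)/4 = 2.980·0.813/4 = 0.6057 W m⁻².
Balancing against σT⁴: T = (0.6057/5.67×10⁻⁸)^(1/4) = 57.17 K.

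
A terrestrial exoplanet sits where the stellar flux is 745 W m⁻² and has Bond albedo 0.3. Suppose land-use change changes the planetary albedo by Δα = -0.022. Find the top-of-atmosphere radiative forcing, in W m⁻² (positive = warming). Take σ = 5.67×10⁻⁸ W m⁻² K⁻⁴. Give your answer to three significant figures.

ΔF = −(S/4)Δα = −(745.0/4)×(-0.022) = 4.098 W m⁻².

4.10 W m⁻²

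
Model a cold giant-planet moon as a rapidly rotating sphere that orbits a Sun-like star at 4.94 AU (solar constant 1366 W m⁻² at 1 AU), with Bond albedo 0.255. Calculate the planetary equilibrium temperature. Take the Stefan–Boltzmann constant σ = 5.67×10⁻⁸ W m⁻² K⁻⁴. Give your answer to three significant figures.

116 kelvin

Flux at the orbit: S = 1366/(4.94)² = 55.98 W m⁻².
The planet absorbs (1−α)S over its disc πR² and re-emits over 4πR², so the mean absorbed flux is (1−0.255)·55.98/4 = 10.43 W m⁻².
In equilibrium σT⁴ equals this, so T = 116.4 K.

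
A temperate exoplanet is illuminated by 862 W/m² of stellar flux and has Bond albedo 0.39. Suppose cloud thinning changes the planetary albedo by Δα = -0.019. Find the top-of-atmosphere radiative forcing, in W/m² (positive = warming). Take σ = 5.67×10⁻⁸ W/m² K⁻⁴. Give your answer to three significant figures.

TOA radiative forcing: ΔF = −S·Δα/4 = −862.0·(-0.019)/4 = 4.095 W/m².

4.09 W/m²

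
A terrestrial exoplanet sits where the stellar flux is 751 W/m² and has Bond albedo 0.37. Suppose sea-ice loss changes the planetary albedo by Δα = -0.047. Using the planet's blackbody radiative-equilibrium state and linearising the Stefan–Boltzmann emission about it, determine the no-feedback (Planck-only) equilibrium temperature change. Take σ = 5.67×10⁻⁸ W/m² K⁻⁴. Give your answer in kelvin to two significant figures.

4.0 K

The baseline emission temperature is T_e = 213.7 K.
The change in absorbed flux is Δ[S(1−α)/4] = −SΔα/4 = 8.824 W/m².
Planck response: λ_P = 4σT_e³ = 4·5.67×10⁻⁸·(213.7)³ = 2.214 W/m²/K.
So ΔT₀ = 8.824/2.214 = 3.99 K.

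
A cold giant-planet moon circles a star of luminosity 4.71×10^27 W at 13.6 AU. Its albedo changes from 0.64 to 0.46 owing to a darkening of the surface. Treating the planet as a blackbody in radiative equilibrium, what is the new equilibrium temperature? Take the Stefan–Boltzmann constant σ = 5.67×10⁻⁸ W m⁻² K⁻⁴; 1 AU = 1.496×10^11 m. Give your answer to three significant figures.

121 K

Orbital distance: d = 13.6 AU = 2.035×10^12 m.
S = L/(4πd²) = 90.55 W m⁻².
With the new albedo, S(1−α₂)/4 = 12.22 W m⁻², so T₂ = 121.2 K.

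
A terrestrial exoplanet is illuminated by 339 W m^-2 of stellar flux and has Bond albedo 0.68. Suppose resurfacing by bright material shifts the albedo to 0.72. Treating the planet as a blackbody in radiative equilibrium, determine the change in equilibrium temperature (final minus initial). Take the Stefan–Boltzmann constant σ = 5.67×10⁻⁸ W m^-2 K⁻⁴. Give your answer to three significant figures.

-4.86 kelvin

With α = 0.68, T₁ = 147.9 K.
With α = 0.72, T₂ = 143.0 K.
ΔT = T₂ − T₁ = -4.855 K.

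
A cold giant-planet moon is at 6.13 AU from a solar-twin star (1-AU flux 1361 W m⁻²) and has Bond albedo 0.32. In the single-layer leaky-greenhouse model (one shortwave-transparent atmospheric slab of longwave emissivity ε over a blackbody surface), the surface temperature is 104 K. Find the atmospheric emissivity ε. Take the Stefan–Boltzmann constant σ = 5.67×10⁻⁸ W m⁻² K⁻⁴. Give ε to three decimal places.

By the inverse-square law, S = 1361/6.13² = 36.22 W m⁻².
Effective temperature: T_e = [S(1−α)/(4σ)]^(1/4) = 102.1 K.
Inverting T_s⁴ = 2T_e⁴/(2−ε): (T_e/T_s)⁴ = 0.9283, so ε = 2(1 − 0.9283) = 0.1435.

0.143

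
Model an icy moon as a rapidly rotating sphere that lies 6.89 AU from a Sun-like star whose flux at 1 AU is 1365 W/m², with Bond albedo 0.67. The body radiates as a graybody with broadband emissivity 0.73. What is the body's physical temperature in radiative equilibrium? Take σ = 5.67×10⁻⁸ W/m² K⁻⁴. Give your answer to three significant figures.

Irradiance scales as 1/d², so S = 1365 W/m² × (1/6.89)² = 28.75 W/m².
The planet absorbs (1−α)S over its disc πR² and re-emits over 4πR², so the mean absorbed flux is (1−0.67)·28.75/4 = 2.372 W/m².
Radiative balance εσT⁴ = 2.372 gives T = [2.372/(0.73·σ)]^(1/4) = 87.01 K.

87.0 kelvin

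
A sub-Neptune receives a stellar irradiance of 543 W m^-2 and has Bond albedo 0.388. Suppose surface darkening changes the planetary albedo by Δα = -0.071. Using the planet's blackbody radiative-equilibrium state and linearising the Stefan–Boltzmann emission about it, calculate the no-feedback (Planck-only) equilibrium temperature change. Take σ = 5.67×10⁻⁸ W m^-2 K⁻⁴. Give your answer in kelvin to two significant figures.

Unperturbed T_e = [543.0·(1−0.388)/(4σ)]^¼ = 195.6 K.
TOA radiative forcing: ΔF = −S·Δα/4 = −543.0·(-0.071)/4 = 9.638 W m^-2.
Linearising σT⁴ gives d(σT⁴)/dT = 4σT_e³ = 1.699 W m^-2 per K.
So ΔT₀ = 9.638/1.699 = 5.67 K.

5.7 K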